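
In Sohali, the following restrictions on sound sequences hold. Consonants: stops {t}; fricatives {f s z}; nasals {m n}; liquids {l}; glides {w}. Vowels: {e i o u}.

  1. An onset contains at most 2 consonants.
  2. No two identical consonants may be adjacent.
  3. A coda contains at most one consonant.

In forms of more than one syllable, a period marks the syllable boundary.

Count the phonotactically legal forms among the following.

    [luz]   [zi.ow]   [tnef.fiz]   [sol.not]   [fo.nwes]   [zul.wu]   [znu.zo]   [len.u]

7

[luz] — σ1 onset /l/, coda /z/ ok → phonotactically legal
[zi.ow] — σ1 onset /z/, coda /∅/ ok; σ2 onset /∅/, coda /w/ ok → phonotactically legal
[tnef.fiz] — violates constraint 2: adjacent identical consonants /ff/ → phonotactically illegal
[sol.not] — σ1 onset /s/, coda /l/ ok; σ2 onset /n/, coda /t/ ok → phonotactically legal
[fo.nwes] — σ1 onset /f/, coda /∅/ ok; σ2 onset /nw/ (2C), coda /s/ ok → phonotactically legal
[zul.wu] — σ1 onset /z/, coda /l/ ok; σ2 onset /w/, coda /∅/ ok → phonotactically legal
[znu.zo] — σ1 onset /zn/ (2C), coda /∅/ ok; σ2 onset /z/, coda /∅/ ok → phonotactically legal
[len.u] — σ1 onset /l/, coda /n/ ok; σ2 onset /∅/, coda /∅/ ok → phonotactically legal
Phonotactically legal: [luz], [zi.ow], [sol.not], [fo.nwes], [zul.wu], [znu.zo], [len.u] → 7.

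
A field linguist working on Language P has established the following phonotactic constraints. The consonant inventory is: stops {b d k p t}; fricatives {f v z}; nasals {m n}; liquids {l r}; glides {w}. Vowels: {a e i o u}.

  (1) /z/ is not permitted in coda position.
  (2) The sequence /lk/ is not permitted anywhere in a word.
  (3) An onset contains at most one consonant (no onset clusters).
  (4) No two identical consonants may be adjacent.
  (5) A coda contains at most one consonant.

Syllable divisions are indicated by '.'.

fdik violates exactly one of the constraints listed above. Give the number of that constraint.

3

fdik: syllable 1 onset /fd/ has 2 consonants (> 1).
This is a violation of constraint 3: "An onset contains at most one consonant (no onset clusters)."
The remaining constraints (1, 2, 4, 5) are satisfied.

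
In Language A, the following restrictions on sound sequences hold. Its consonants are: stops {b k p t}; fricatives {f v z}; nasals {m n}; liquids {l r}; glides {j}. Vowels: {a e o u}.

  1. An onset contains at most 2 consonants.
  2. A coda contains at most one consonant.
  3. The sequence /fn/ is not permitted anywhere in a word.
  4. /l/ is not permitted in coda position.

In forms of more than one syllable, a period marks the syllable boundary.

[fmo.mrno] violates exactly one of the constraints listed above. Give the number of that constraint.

1

[fmo.mrno]: syllable 2 onset /mrn/ has 3 consonants (> 2).
This is a violation of constraint 1: "An onset contains at most 2 consonants."
The remaining constraints (2, 3, 4) are satisfied.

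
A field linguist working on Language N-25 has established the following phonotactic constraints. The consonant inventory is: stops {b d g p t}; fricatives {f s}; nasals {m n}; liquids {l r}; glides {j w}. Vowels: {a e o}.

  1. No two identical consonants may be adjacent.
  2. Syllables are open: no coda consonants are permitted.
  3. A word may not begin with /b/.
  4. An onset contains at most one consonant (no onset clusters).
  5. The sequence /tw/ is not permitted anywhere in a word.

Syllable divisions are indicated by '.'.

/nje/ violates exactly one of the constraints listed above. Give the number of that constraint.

4

/nje/: syllable 1 onset /nj/ has 2 consonants (> 1).
This is a violation of constraint 4: "An onset contains at most one consonant (no onset clusters)."
The remaining constraints (1, 2, 3, 5) are satisfied.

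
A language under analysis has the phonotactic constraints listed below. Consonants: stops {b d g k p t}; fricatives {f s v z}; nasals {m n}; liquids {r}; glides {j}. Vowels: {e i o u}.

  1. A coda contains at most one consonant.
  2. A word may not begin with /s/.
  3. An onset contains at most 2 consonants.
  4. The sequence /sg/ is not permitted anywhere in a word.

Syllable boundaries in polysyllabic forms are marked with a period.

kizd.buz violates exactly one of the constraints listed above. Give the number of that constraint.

1

kizd.buz: syllable 1 coda /zd/ has 2 consonants (> 1).
This is a violation of constraint 1: "A coda contains at most one consonant."
The remaining constraints (2, 3, 4) are satisfied.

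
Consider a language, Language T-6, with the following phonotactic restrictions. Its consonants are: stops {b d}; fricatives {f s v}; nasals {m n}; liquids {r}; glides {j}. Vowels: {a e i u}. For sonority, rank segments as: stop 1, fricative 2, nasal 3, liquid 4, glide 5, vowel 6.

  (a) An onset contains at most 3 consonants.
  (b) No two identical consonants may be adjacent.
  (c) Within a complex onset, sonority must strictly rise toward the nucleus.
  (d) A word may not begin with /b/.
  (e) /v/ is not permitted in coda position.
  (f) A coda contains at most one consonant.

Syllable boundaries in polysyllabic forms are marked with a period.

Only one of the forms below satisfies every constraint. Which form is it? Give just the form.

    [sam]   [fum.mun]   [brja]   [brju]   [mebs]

[sam] — σ1 onset /s/, coda /m/ ok → phonotactically legal
[fum.mun] — violates constraint (b): adjacent identical consonants /mm/ → phonotactically illegal
[brja] — violates constraint (d): word begins with /b/ → phonotactically illegal
[brju] — violates constraint (d): word begins with /b/ → phonotactically illegal
[mebs] — violates constraint (f): syllable 1 coda /bs/ has 2 consonants (> 1) → phonotactically illegal

[sam]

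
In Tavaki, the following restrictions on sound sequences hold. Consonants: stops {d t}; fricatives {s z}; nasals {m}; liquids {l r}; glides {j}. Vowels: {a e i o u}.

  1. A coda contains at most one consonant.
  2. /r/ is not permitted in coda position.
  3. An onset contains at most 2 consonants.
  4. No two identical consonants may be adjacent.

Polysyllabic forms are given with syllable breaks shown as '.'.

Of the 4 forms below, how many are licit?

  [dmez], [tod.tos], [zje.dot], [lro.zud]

[dmez] — σ1 onset /dm/ (2C), coda /z/ ok → licit
[tod.tos] — σ1 onset /t/, coda /d/ ok; σ2 onset /t/, coda /s/ ok → licit
[zje.dot] — σ1 onset /zj/ (2C), coda /∅/ ok; σ2 onset /d/, coda /t/ ok → licit
[lro.zud] — σ1 onset /lr/ (2C), coda /∅/ ok; σ2 onset /z/, coda /d/ ok → licit
Licit: [dmez], [tod.tos], [zje.dot], [lro.zud] → 4.

4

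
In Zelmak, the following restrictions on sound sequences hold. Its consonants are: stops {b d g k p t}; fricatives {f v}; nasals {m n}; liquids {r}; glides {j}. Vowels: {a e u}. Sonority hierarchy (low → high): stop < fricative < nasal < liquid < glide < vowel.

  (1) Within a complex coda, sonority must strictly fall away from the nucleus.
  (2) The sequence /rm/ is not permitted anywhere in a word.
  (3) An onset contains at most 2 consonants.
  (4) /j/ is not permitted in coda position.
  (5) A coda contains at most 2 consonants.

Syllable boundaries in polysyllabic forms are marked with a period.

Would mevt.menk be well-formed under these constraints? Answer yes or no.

yes

mevt.menk — σ1 onset /m/, coda /vt/ (2→1 falls) ok; σ2 onset /m/, coda /nk/ (3→1 falls) ok → well-formed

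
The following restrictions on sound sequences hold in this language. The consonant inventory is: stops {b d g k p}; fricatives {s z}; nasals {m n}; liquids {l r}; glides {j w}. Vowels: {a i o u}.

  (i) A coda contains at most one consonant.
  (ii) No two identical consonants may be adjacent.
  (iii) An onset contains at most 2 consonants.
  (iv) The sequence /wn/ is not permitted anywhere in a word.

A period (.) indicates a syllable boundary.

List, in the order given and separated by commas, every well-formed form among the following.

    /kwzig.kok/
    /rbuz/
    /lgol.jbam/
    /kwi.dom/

/kwzig.kok/ — violates constraint (iii): syllable 1 onset /kwz/ has 3 consonants (> 2) → ill-formed
/rbuz/ — σ1 onset /rb/ (2C), coda /z/ ok → well-formed
/lgol.jbam/ — σ1 onset /lg/ (2C), coda /l/ ok; σ2 onset /jb/ (2C), coda /m/ ok → well-formed
/kwi.dom/ — σ1 onset /kw/ (2C), coda /∅/ ok; σ2 onset /d/, coda /m/ ok → well-formed

/rbuz/, /lgol.jbam/, /kwi.dom/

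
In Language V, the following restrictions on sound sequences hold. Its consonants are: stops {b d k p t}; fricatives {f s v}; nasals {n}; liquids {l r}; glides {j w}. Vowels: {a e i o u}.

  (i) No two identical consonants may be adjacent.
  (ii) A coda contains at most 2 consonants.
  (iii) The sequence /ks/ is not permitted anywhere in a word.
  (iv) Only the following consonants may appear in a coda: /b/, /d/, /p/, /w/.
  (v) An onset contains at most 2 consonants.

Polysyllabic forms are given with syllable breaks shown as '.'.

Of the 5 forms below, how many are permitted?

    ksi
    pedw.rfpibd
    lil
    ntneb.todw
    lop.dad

1

ksi — violates constraint (iii): contains banned sequence /ks/ → not permitted
pedw.rfpibd — violates constraint (v): syllable 2 onset /rfp/ has 3 consonants (> 2) → not permitted
lil — violates constraint (iv): syllable 1 coda contains /l/, which is not a licensed coda consonant → not permitted
ntneb.todw — violates constraint (v): syllable 1 onset /ntn/ has 3 consonants (> 2) → not permitted
lop.dad — σ1 onset /l/, coda /p/ ok; σ2 onset /d/, coda /d/ ok → permitted
Permitted: lop.dad → 1.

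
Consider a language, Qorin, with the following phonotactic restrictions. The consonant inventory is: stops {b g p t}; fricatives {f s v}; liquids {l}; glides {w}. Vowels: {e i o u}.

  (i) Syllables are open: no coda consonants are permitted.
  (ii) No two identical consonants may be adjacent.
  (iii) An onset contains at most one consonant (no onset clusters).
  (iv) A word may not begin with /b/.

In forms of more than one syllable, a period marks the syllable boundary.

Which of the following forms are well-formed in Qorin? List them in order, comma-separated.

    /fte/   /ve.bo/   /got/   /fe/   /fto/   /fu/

/fte/ — violates constraint (iii): syllable 1 onset /ft/ has 2 consonants (> 1) → ill-formed
/ve.bo/ — σ1 onset /v/, coda /∅/ ok; σ2 onset /b/, coda /∅/ ok → well-formed
/got/ — violates constraint (i): syllable 1 coda /t/ has 1 consonant (> 0) → ill-formed
/fe/ — σ1 onset /f/, coda /∅/ ok → well-formed
/fto/ — violates constraint (iii): syllable 1 onset /ft/ has 2 consonants (> 1) → ill-formed
/fu/ — σ1 onset /f/, coda /∅/ ok → well-formed

/ve.bo/, /fe/, /fu/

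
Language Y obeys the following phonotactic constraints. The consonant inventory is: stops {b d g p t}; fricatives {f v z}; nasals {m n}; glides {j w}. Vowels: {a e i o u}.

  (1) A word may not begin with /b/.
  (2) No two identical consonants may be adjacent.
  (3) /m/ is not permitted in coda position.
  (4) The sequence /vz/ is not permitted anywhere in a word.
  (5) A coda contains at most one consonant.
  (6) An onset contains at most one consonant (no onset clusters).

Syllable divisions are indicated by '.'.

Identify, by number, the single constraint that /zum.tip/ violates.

/zum.tip/: syllable 1 coda contains /m/.
This is a violation of constraint 3: "/m/ is not permitted in coda position."
The remaining constraints (1, 2, 4, 5, 6) are satisfied.

3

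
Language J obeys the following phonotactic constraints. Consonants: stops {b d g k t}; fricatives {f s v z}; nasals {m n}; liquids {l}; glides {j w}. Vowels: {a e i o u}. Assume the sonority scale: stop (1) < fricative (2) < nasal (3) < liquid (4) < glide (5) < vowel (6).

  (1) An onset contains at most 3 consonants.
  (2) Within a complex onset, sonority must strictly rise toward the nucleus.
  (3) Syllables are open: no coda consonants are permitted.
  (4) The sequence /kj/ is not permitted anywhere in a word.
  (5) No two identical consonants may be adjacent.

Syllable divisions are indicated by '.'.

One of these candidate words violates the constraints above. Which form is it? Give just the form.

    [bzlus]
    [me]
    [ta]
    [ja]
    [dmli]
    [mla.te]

[bzlus]

[bzlus] — violates constraint 3: syllable 1 coda /s/ has 1 consonant (> 0) → ill-formed
[me] — σ1 onset /m/, coda /∅/ ok → well-formed
[ta] — σ1 onset /t/, coda /∅/ ok → well-formed
[ja] — σ1 onset /j/, coda /∅/ ok → well-formed
[dmli] — σ1 onset /dml/ (1→3→4 rises), coda /∅/ ok → well-formed
[mla.te] — σ1 onset /ml/ (3→4 rises), coda /∅/ ok; σ2 onset /t/, coda /∅/ ok → well-formed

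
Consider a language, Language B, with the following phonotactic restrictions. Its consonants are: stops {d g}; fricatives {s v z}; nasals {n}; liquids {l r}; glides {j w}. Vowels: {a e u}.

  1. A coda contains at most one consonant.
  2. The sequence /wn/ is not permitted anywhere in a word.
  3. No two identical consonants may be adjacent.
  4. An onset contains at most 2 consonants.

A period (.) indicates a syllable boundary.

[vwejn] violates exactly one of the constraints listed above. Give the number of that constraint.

1

[vwejn]: syllable 1 coda /jn/ has 2 consonants (> 1).
This is a violation of constraint 1: "A coda contains at most one consonant."
The remaining constraints (2, 3, 4) are satisfied.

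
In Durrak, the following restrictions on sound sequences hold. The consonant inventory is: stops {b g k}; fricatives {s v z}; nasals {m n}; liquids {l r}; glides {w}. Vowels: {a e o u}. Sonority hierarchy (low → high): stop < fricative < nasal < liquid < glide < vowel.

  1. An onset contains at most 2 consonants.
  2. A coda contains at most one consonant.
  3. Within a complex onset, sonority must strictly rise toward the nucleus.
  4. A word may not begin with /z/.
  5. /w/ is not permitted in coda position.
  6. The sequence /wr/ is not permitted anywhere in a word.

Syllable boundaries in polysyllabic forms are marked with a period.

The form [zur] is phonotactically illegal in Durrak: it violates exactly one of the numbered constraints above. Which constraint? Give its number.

4

[zur]: word begins with /z/.
This is a violation of constraint 4: "A word may not begin with /z/."
The remaining constraints (1, 2, 3, 5, 6) are satisfied.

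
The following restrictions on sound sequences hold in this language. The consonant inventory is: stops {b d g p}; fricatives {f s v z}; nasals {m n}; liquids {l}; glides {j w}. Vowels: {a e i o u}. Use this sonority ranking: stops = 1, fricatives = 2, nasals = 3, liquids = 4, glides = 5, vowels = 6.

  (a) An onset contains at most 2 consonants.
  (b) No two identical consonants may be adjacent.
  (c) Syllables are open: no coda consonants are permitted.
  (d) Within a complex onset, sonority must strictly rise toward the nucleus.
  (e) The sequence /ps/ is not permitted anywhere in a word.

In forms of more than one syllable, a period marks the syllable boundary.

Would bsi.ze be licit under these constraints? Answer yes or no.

yes

bsi.ze — σ1 onset /bs/ (1→2 rises), coda /∅/ ok; σ2 onset /z/, coda /∅/ ok → licit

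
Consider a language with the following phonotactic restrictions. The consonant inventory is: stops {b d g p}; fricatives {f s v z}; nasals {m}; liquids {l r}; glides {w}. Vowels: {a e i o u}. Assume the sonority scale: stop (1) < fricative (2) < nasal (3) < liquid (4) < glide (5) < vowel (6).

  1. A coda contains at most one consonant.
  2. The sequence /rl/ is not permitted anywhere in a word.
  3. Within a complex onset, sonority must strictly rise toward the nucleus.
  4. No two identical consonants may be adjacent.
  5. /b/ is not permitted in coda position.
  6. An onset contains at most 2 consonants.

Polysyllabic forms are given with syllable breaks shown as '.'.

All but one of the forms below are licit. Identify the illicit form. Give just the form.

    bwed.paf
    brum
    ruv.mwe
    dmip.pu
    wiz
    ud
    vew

bwed.paf — σ1 onset /bw/ (1→5 rises), coda /d/ ok; σ2 onset /p/, coda /f/ ok → licit
brum — σ1 onset /br/ (1→4 rises), coda /m/ ok → licit
ruv.mwe — σ1 onset /r/, coda /v/ ok; σ2 onset /mw/ (3→5 rises), coda /∅/ ok → licit
dmip.pu — violates constraint 4: adjacent identical consonants /pp/ → illicit
wiz — σ1 onset /w/, coda /z/ ok → licit
ud — σ1 onset /∅/, coda /d/ ok → licit
vew — σ1 onset /v/, coda /w/ ok → licit

dmip.pu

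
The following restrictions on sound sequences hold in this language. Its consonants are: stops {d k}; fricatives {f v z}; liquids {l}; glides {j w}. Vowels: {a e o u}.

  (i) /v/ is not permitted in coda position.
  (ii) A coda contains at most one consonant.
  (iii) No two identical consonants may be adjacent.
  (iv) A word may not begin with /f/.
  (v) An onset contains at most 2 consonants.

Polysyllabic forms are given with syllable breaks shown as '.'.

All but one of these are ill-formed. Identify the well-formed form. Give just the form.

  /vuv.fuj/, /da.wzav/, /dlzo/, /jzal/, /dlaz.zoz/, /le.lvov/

/jzal/

/vuv.fuj/ — violates constraint (i): syllable 1 coda contains /v/ → ill-formed
/da.wzav/ — violates constraint (i): syllable 2 coda contains /v/ → ill-formed
/dlzo/ — violates constraint (v): syllable 1 onset /dlz/ has 3 consonants (> 2) → ill-formed
/jzal/ — σ1 onset /jz/ (2C), coda /l/ ok → well-formed
/dlaz.zoz/ — violates constraint (iii): adjacent identical consonants /zz/ → ill-formed
/le.lvov/ — violates constraint (i): syllable 2 coda contains /v/ → ill-formed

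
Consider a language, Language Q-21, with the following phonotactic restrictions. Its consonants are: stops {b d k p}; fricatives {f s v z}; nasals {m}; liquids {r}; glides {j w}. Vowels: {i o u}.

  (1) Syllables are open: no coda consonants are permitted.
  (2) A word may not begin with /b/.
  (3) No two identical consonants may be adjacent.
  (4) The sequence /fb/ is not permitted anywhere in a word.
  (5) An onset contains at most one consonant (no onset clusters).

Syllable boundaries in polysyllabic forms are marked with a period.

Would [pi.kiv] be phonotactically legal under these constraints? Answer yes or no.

no

[pi.kiv] — violates constraint 1: syllable 2 coda /v/ has 1 consonant (> 0) → phonotactically illegal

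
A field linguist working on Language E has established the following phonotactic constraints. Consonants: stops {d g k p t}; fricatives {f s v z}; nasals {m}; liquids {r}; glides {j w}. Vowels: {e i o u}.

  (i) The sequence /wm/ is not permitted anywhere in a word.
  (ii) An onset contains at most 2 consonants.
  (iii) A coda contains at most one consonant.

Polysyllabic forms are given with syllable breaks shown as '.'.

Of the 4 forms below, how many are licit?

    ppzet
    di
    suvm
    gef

2

ppzet — violates constraint (ii): syllable 1 onset /ppz/ has 3 consonants (> 2) → illicit
di — σ1 onset /d/, coda /∅/ ok → licit
suvm — violates constraint (iii): syllable 1 coda /vm/ has 2 consonants (> 1) → illicit
gef — σ1 onset /g/, coda /f/ ok → licit
Licit: di, gef → 2.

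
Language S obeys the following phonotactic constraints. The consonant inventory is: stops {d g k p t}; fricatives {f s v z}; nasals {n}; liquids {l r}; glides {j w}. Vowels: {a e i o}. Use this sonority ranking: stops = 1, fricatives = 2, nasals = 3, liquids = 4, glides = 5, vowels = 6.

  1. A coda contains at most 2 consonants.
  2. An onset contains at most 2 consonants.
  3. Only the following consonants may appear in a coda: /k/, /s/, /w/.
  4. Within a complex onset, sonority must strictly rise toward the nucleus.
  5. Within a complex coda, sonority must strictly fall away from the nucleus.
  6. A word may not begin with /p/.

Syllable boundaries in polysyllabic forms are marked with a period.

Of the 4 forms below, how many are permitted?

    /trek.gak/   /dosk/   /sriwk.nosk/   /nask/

4

/trek.gak/ — σ1 onset /tr/ (1→4 rises), coda /k/ ok; σ2 onset /g/, coda /k/ ok → permitted
/dosk/ — σ1 onset /d/, coda /sk/ (2→1 falls) ok → permitted
/sriwk.nosk/ — σ1 onset /sr/ (2→4 rises), coda /wk/ (5→1 falls) ok; σ2 onset /n/, coda /sk/ (2→1 falls) ok → permitted
/nask/ — σ1 onset /n/, coda /sk/ (2→1 falls) ok → permitted
Permitted: /trek.gak/, /dosk/, /sriwk.nosk/, /nask/ → 4.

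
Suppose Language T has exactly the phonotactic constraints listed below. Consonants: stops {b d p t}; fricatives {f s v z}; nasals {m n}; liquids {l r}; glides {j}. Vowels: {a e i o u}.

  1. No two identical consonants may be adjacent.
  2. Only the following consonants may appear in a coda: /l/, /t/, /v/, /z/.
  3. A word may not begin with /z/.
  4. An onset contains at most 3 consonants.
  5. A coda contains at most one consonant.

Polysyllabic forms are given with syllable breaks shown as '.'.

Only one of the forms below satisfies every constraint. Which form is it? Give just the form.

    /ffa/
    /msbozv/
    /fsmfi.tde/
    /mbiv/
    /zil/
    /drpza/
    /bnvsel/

/mbiv/

/ffa/ — violates constraint 1: adjacent identical consonants /ff/ → phonotactically illegal
/msbozv/ — violates constraint 5: syllable 1 coda /zv/ has 2 consonants (> 1) → phonotactically illegal
/fsmfi.tde/ — violates constraint 4: syllable 1 onset /fsmf/ has 4 consonants (> 3) → phonotactically illegal
/mbiv/ — σ1 onset /mb/ (2C), coda /v/ ok → phonotactically legal
/zil/ — violates constraint 3: word begins with /z/ → phonotactically illegal
/drpza/ — violates constraint 4: syllable 1 onset /drpz/ has 4 consonants (> 3) → phonotactically illegal
/bnvsel/ — violates constraint 4: syllable 1 onset /bnvs/ has 4 consonants (> 3) → phonotactically illegal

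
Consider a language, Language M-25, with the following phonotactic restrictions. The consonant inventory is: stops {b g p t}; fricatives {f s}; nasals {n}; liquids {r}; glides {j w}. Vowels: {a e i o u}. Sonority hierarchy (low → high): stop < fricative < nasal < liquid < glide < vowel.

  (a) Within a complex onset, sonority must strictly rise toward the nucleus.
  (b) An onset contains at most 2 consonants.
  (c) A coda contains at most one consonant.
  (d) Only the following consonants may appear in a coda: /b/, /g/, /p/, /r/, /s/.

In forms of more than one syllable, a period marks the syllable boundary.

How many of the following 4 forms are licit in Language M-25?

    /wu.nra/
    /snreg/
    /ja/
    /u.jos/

/wu.nra/ — σ1 onset /w/, coda /∅/ ok; σ2 onset /nr/ (3→4 rises), coda /∅/ ok → licit
/snreg/ — violates constraint (b): syllable 1 onset /snr/ has 3 consonants (> 2) → illicit
/ja/ — σ1 onset /j/, coda /∅/ ok → licit
/u.jos/ — σ1 onset /∅/, coda /∅/ ok; σ2 onset /j/, coda /s/ ok → licit
Licit: /wu.nra/, /ja/, /u.jos/ → 3.

3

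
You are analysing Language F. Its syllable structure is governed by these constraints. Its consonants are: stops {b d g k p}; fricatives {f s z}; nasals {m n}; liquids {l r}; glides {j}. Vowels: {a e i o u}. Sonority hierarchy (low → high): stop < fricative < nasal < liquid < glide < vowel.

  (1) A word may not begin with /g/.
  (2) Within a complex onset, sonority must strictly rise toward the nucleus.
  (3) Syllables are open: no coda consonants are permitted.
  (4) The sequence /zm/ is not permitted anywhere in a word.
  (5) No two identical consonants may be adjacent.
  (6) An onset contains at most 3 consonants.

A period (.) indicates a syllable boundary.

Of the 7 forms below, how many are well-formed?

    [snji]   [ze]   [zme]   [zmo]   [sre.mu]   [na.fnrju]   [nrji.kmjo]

[snji] — σ1 onset /snj/ (2→3→5 rises), coda /∅/ ok → well-formed
[ze] — σ1 onset /z/, coda /∅/ ok → well-formed
[zme] — violates constraint 4: contains banned sequence /zm/ → ill-formed
[zmo] — violates constraint 4: contains banned sequence /zm/ → ill-formed
[sre.mu] — σ1 onset /sr/ (2→4 rises), coda /∅/ ok; σ2 onset /m/, coda /∅/ ok → well-formed
[na.fnrju] — violates constraint 6: syllable 2 onset /fnrj/ has 4 consonants (> 3) → ill-formed
[nrji.kmjo] — σ1 onset /nrj/ (3→4→5 rises), coda /∅/ ok; σ2 onset /kmj/ (1→3→5 rises), coda /∅/ ok → well-formed
Well-formed: [snji], [ze], [sre.mu], [nrji.kmjo] → 4.

4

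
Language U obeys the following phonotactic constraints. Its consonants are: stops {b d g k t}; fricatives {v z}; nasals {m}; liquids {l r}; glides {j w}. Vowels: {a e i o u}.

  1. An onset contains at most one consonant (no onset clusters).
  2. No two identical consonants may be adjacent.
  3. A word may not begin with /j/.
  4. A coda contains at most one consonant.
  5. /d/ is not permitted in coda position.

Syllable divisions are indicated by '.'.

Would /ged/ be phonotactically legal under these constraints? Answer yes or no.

no

/ged/ — violates constraint 5: syllable 1 coda contains /d/ → phonotactically illegal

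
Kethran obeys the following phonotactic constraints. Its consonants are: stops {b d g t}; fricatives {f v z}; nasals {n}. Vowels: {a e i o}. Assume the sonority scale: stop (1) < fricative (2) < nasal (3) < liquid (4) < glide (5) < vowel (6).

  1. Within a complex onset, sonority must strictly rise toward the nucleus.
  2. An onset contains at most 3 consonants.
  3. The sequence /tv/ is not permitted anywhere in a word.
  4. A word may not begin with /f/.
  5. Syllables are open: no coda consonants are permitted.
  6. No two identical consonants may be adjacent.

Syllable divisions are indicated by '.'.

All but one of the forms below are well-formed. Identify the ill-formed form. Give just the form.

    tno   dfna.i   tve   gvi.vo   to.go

tve

tno — σ1 onset /tn/ (1→3 rises), coda /∅/ ok → well-formed
dfna.i — σ1 onset /dfn/ (1→2→3 rises), coda /∅/ ok; σ2 onset /∅/, coda /∅/ ok → well-formed
tve — violates constraint 3: contains banned sequence /tv/ → ill-formed
gvi.vo — σ1 onset /gv/ (1→2 rises), coda /∅/ ok; σ2 onset /v/, coda /∅/ ok → well-formed
to.go — σ1 onset /t/, coda /∅/ ok; σ2 onset /g/, coda /∅/ ok → well-formed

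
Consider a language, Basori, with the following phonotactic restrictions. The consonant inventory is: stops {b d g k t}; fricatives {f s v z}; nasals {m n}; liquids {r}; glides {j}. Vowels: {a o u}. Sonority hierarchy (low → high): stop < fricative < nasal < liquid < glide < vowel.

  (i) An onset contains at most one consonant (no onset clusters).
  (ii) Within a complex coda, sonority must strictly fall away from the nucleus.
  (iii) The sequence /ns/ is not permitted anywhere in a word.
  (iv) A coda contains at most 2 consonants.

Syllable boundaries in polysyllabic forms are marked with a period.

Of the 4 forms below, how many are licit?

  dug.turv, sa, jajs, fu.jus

dug.turv — σ1 onset /d/, coda /g/ ok; σ2 onset /t/, coda /rv/ (4→2 falls) ok → licit
sa — σ1 onset /s/, coda /∅/ ok → licit
jajs — σ1 onset /j/, coda /js/ (5→2 falls) ok → licit
fu.jus — σ1 onset /f/, coda /∅/ ok; σ2 onset /j/, coda /s/ ok → licit
Licit: dug.turv, sa, jajs, fu.jus → 4.

4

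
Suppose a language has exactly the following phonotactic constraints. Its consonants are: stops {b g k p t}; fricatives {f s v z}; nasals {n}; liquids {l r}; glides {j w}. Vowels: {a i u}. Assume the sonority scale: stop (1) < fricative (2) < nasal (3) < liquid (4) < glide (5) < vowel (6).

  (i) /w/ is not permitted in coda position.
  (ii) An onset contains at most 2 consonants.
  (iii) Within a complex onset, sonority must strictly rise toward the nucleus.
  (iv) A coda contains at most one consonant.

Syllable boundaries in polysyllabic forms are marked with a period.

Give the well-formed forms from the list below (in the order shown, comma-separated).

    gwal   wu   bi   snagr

gwal — σ1 onset /gw/ (1→5 rises), coda /l/ ok → well-formed
wu — σ1 onset /w/, coda /∅/ ok → well-formed
bi — σ1 onset /b/, coda /∅/ ok → well-formed
snagr — violates constraint (iv): syllable 1 coda /gr/ has 2 consonants (> 1) → ill-formed

gwal, wu, bi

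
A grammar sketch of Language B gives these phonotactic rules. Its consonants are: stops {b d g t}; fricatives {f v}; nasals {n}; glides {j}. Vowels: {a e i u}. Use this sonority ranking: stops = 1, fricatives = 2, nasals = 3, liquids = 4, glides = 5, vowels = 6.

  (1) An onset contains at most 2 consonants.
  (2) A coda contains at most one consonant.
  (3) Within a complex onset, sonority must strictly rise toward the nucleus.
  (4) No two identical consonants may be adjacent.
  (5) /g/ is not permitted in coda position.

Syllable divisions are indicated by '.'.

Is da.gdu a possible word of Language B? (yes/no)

no

da.gdu — violates constraint 3: syllable 2 onset /gd/: /g/ (stop, 1) → /d/ (stop, 1) does not rise → not permitted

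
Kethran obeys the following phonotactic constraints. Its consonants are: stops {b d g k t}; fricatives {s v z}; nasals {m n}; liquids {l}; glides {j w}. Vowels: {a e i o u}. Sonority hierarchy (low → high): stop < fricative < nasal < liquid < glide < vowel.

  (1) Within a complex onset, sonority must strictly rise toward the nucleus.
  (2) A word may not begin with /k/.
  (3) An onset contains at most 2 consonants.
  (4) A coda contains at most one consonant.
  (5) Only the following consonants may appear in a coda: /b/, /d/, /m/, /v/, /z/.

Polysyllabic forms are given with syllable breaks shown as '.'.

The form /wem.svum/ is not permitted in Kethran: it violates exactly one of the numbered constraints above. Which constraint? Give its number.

1

/wem.svum/: syllable 2 onset /sv/: /s/ (fricative, 2) → /v/ (fricative, 2) does not rise.
This is a violation of constraint 1: "Within a complex onset, sonority must strictly rise toward the nucleus."
The remaining constraints (2, 3, 4, 5) are satisfied.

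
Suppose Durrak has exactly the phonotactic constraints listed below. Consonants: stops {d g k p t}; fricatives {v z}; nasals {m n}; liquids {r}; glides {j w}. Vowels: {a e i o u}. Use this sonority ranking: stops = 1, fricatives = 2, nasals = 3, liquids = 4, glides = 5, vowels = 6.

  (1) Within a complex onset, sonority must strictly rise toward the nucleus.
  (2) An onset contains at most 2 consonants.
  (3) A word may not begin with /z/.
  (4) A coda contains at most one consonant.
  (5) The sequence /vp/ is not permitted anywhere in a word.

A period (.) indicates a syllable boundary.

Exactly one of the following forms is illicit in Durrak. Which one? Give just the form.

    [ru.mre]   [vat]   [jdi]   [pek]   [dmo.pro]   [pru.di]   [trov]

[jdi]

[ru.mre] — σ1 onset /r/, coda /∅/ ok; σ2 onset /mr/ (3→4 rises), coda /∅/ ok → licit
[vat] — σ1 onset /v/, coda /t/ ok → licit
[jdi] — violates constraint 1: syllable 1 onset /jd/: /j/ (glide, 5) → /d/ (stop, 1) does not rise → illicit
[pek] — σ1 onset /p/, coda /k/ ok → licit
[dmo.pro] — σ1 onset /dm/ (1→3 rises), coda /∅/ ok; σ2 onset /pr/ (1→4 rises), coda /∅/ ok → licit
[pru.di] — σ1 onset /pr/ (1→4 rises), coda /∅/ ok; σ2 onset /d/, coda /∅/ ok → licit
[trov] — σ1 onset /tr/ (1→4 rises), coda /v/ ok → licit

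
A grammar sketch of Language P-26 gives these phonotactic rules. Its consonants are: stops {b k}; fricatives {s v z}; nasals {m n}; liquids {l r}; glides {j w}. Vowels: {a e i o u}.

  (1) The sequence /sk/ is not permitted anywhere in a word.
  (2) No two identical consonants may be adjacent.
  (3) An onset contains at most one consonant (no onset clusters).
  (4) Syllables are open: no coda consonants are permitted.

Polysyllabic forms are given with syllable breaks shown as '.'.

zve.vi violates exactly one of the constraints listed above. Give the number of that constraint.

3

zve.vi: syllable 1 onset /zv/ has 2 consonants (> 1).
This is a violation of constraint 3: "An onset contains at most one consonant (no onset clusters)."
The remaining constraints (1, 2, 4) are satisfied.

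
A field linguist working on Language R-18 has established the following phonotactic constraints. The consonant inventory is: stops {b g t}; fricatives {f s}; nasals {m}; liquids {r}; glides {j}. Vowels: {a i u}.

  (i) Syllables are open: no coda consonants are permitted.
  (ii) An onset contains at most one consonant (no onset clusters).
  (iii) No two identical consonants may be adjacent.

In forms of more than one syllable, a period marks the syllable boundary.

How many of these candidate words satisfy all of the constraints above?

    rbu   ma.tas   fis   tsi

0

rbu — violates constraint (ii): syllable 1 onset /rb/ has 2 consonants (> 1) → illicit
ma.tas — violates constraint (i): syllable 2 coda /s/ has 1 consonant (> 0) → illicit
fis — violates constraint (i): syllable 1 coda /s/ has 1 consonant (> 0) → illicit
tsi — violates constraint (ii): syllable 1 onset /ts/ has 2 consonants (> 1) → illicit
No form is licit → 0.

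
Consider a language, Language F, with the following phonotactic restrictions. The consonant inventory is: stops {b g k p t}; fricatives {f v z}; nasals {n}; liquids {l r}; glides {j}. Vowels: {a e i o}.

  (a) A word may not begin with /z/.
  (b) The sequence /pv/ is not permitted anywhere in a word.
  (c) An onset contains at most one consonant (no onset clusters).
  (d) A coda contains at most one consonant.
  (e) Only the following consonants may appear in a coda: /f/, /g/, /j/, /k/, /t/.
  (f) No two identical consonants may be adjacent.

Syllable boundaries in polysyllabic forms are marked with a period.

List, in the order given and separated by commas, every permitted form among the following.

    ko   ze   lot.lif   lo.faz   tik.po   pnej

ko — σ1 onset /k/, coda /∅/ ok → permitted
ze — violates constraint (a): word begins with /z/ → not permitted
lot.lif — σ1 onset /l/, coda /t/ ok; σ2 onset /l/, coda /f/ ok → permitted
lo.faz — violates constraint (e): syllable 2 coda contains /z/, which is not a licensed coda consonant → not permitted
tik.po — σ1 onset /t/, coda /k/ ok; σ2 onset /p/, coda /∅/ ok → permitted
pnej — violates constraint (c): syllable 1 onset /pn/ has 2 consonants (> 1) → not permitted

ko, lot.lif, tik.po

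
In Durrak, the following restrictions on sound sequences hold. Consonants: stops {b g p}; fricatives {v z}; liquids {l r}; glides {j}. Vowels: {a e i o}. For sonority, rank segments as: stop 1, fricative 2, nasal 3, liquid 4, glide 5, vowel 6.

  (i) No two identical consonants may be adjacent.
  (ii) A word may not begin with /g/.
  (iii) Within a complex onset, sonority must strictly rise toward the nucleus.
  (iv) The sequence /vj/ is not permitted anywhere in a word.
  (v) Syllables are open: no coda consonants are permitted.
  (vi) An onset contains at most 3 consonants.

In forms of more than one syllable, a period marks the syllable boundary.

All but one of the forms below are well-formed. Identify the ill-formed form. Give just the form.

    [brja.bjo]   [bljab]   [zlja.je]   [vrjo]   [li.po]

[brja.bjo] — σ1 onset /brj/ (1→4→5 rises), coda /∅/ ok; σ2 onset /bj/ (1→5 rises), coda /∅/ ok → well-formed
[bljab] — violates constraint (v): syllable 1 coda /b/ has 1 consonant (> 0) → ill-formed
[zlja.je] — σ1 onset /zlj/ (2→4→5 rises), coda /∅/ ok; σ2 onset /j/, coda /∅/ ok → well-formed
[vrjo] — σ1 onset /vrj/ (2→4→5 rises), coda /∅/ ok → well-formed
[li.po] — σ1 onset /l/, coda /∅/ ok; σ2 onset /p/, coda /∅/ ok → well-formed

[bljab]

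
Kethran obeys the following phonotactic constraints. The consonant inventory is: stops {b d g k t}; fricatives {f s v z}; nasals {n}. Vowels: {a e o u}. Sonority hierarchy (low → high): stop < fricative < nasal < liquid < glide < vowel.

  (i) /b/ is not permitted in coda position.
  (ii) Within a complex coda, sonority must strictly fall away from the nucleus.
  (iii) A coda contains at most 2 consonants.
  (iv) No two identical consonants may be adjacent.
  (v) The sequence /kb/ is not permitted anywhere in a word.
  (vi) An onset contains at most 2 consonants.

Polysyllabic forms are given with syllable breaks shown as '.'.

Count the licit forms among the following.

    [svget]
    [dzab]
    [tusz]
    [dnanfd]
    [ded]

1

[svget] — violates constraint (vi): syllable 1 onset /svg/ has 3 consonants (> 2) → illicit
[dzab] — violates constraint (i): syllable 1 coda contains /b/ → illicit
[tusz] — violates constraint (ii): syllable 1 coda /sz/: /s/ (fricative, 2) → /z/ (fricative, 2) does not fall → illicit
[dnanfd] — violates constraint (iii): syllable 1 coda /nfd/ has 3 consonants (> 2) → illicit
[ded] — σ1 onset /d/, coda /d/ ok → licit
Licit: [ded] → 1.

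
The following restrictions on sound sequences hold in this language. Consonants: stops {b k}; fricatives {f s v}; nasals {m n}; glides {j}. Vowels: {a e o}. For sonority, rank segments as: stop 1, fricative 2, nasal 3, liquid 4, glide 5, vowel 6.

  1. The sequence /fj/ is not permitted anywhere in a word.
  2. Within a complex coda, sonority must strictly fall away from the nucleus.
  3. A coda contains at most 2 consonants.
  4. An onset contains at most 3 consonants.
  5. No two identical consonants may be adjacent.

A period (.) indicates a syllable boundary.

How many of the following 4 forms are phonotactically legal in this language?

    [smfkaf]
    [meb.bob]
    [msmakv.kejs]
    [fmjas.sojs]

[smfkaf] — violates constraint 4: syllable 1 onset /smfk/ has 4 consonants (> 3) → phonotactically illegal
[meb.bob] — violates constraint 5: adjacent identical consonants /bb/ → phonotactically illegal
[msmakv.kejs] — violates constraint 2: syllable 1 coda /kv/: /k/ (stop, 1) → /v/ (fricative, 2) does not fall → phonotactically illegal
[fmjas.sojs] — violates constraint 5: adjacent identical consonants /ss/ → phonotactically illegal
No form is phonotactically legal → 0.

0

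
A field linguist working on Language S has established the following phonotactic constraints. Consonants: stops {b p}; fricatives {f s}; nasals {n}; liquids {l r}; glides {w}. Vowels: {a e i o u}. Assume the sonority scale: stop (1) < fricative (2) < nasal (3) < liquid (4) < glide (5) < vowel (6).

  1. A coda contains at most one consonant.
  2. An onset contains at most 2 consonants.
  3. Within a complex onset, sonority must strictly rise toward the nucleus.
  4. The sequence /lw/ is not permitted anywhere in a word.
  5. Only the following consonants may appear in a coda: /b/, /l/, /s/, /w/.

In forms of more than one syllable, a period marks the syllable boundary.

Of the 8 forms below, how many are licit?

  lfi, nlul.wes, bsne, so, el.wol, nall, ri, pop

2

lfi — violates constraint 3: syllable 1 onset /lf/: /l/ (liquid, 4) → /f/ (fricative, 2) does not rise → illicit
nlul.wes — violates constraint 4: contains banned sequence /lw/ → illicit
bsne — violates constraint 2: syllable 1 onset /bsn/ has 3 consonants (> 2) → illicit
so — σ1 onset /s/, coda /∅/ ok → licit
el.wol — violates constraint 4: contains banned sequence /lw/ → illicit
nall — violates constraint 1: syllable 1 coda /ll/ has 2 consonants (> 1) → illicit
ri — σ1 onset /r/, coda /∅/ ok → licit
pop — violates constraint 5: syllable 1 coda contains /p/, which is not a licensed coda consonant → illicit
Licit: so, ri → 2.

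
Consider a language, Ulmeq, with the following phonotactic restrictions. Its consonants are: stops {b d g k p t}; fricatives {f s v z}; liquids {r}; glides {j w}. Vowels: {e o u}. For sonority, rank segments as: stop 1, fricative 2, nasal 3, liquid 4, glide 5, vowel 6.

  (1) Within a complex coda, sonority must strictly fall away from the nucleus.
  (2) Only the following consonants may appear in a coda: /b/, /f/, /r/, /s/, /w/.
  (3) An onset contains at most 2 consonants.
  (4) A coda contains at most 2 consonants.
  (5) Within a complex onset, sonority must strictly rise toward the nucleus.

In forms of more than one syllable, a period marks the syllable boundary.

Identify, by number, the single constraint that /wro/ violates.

/wro/: syllable 1 onset /wr/: /w/ (glide, 5) → /r/ (liquid, 4) does not rise.
This is a violation of constraint 5: "Within a complex onset, sonority must strictly rise toward the nucleus."
The remaining constraints (1, 2, 3, 4) are satisfied.

5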